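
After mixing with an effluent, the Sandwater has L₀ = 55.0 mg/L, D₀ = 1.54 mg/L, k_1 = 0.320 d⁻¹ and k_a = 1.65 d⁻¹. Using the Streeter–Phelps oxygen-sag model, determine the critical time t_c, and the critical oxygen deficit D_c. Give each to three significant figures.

t_c = [1/(k_a−k_1)] ln[(k_a/k_1)(1 − D₀(k_a−k_1)/(k_1 L₀))]
= [1/(1.65−0.320)] ln[(1.65/0.320)(1 − 1.54×1.330/(0.320×55.0))]
= (1/1.330) ln[5.156 × 0.8836] = 0.7519 × ln(4.556) = 0.7519 × 1.516 = 1.140 d.
L(t_c) = L₀ e^(−k_1 t_c) = 55.0 × 0.6943 = 38.19 mg/L, and at the critical point k_a D_c = k_1 L, so D_c = (0.320/1.65) × 38.19 = 7.406 mg/L.

t_c ≈ 1.14 d; D_c ≈ 7.41 mg/L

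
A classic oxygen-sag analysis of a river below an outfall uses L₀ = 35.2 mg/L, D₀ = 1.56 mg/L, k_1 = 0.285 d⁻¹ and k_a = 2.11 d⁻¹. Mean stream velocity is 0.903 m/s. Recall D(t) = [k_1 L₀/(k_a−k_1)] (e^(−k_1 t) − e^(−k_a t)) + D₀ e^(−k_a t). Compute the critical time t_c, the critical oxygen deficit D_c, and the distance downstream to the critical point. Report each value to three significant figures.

With k_a/k_1 = 7.404 and 1 − D₀(k_a−k_1)/(k_1 L₀) = 0.7162,
t_c = ln(7.404 × 0.7162) / (2.11 − 0.285) = ln(5.302) / 1.825 = 1.668/1.825 = 0.9141 d.
D_c = (k_1/k_a) L₀ e^(−k_1 t_c) = (0.285/2.11) × 35.2 × e^(−0.285×0.9141) = 0.1351 × 35.2 × 0.7707 = 3.664 mg/L.
x_c = v t_c = 0.903 m/s × 0.9141 d × 86400 s/d = 71310 m ≈ 71.3 km.

t_c ≈ 0.914 d; D_c ≈ 3.66 mg/L; x_c ≈ 71.3 km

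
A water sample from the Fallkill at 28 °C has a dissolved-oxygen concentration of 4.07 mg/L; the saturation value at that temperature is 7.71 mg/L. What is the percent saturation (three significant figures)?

52.8 % saturation

% saturation = C/C_s × 100 = 4.07/7.71 × 100 = 52.8 %.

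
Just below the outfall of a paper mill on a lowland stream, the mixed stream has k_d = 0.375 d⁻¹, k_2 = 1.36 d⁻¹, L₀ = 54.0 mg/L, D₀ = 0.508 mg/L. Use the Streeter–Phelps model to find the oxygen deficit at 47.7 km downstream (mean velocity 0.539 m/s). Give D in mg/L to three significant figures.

Travel time t = x/v = 47.7 km / (0.539 m/s) = 47700 m / 0.539 m/s = 88500 s = 1.024 d.
k_d L₀/(k_2−k_d) = 0.375×54.0/(1.36−0.375) = 20.25/0.9850 = 20.56 mg/L.
e^(−k_d t) = e^(−0.375×1.024) = 0.6811; e^(−k_2 t) = e^(−1.36×1.024) = 0.2483.
D = 20.56 × (0.6811 − 0.2483) + 0.508 × 0.2483 = 8.896 + 0.1261 = 9.022 mg/L.

D ≈ 9.02 mg/L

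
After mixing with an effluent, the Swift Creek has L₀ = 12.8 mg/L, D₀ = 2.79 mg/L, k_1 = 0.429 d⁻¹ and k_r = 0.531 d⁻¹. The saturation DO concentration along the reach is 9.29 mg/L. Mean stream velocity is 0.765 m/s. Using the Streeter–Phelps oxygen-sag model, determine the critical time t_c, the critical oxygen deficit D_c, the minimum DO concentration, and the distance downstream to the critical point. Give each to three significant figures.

t_c ≈ 1.57 d; D_c ≈ 5.27 mg/L; min DO ≈ 4.02 mg/L; x_c ≈ 104 km

With k_r/k_1 = 1.238 and 1 − D₀(k_r−k_1)/(k_1 L₀) = 0.9482,
t_c = ln(1.238 × 0.9482) / (0.531 − 0.429) = ln(1.174) / 0.1020 = 0.1601/0.1020 = 1.570 d.
D_c = (k_1/k_r) L₀ e^(−k_1 t_c) = (0.429/0.531) × 12.8 × e^(−0.429×1.570) = 0.8079 × 12.8 × 0.5100 = 5.274 mg/L.
Minimum DO = C_s − D_c = 9.29 − 5.274 = 4.016 mg/L.
x_c = v t_c = 0.765 m/s × 1.570 d × 86400 s/d = 103700 m ≈ 104 km.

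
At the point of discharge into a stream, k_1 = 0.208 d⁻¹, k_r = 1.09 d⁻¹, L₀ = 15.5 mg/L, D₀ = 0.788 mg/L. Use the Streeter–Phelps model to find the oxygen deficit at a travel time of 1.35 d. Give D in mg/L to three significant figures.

D ≈ 2.10 mg/L

k_1 L₀/(k_r−k_1) = 0.208×15.5/(1.09−0.208) = 3.224/0.8820 = 3.655 mg/L.
e^(−k_1 t) = e^(−0.208×1.350) = 0.7552; e^(−k_r t) = e^(−1.09×1.350) = 0.2296.
D = 3.655 × (0.7552 − 0.2296) + 0.788 × 0.2296 = 1.921 + 0.1809 = 2.102 mg/L.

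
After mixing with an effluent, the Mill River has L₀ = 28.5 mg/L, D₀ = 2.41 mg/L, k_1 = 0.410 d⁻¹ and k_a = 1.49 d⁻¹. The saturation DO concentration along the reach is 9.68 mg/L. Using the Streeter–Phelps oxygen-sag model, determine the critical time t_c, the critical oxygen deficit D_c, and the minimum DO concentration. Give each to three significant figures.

t_c ≈ 0.961 d; D_c ≈ 5.29 mg/L; min DO ≈ 4.39 mg/L

With k_a/k_1 = 3.634 and 1 − D₀(k_a−k_1)/(k_1 L₀) = 0.7773,
t_c = ln(3.634 × 0.7773) / (1.49 − 0.410) = ln(2.825) / 1.080 = 1.038/1.080 = 0.9615 d.
L(t_c) = L₀ e^(−k_1 t_c) = 28.5 × 0.6742 = 19.22 mg/L, and at the critical point k_a D_c = k_1 L, so D_c = (0.410/1.49) × 19.22 = 5.287 mg/L.
Minimum DO = C_s − D_c = 9.68 − 5.287 = 4.393 mg/L.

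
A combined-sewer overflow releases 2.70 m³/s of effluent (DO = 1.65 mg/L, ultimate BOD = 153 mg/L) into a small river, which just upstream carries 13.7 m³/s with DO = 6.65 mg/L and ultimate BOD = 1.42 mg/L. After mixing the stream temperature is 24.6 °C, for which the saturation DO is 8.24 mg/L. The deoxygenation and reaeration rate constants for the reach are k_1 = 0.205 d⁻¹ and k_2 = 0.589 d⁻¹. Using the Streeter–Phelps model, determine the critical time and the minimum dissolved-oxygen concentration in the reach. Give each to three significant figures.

t_c ≈ 2.26 d; minimum DO ≈ 2.46 mg/L

Mixed DO = (13.7×6.65 + 2.70×1.65)/(13.7+2.70) = 95.56/16.40 = 5.827 mg/L.
Mixed L₀ = (13.7×1.42 + 2.70×153)/(16.40) = 432.6/16.40 = 26.38 mg/L.
Initial deficit D₀ = C_s − DO₀ = 8.24 − 5.827 = 2.413 mg/L.
t_c = (1/0.3840) ln[(0.589/0.205)(1 − 2.413×0.3840/(0.205×26.38))] = 2.604 × ln(2.381) = 2.259 d.
D_c = (0.205/0.589) × 26.38 × e^(−0.205×2.259) = 0.3480 × 26.38 × 0.6293 = 5.777 mg/L.
Minimum DO = 8.24 − 5.777 = 2.463 mg/L.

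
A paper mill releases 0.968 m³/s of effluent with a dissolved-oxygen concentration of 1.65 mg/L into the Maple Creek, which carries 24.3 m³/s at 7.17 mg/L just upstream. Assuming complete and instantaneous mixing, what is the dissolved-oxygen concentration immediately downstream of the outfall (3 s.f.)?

6.96 mg/L

Flow-weighted mixing: C = (Q_r C_r + Q_w C_w)/(Q_r + Q_w)
= (24.3×7.17 + 0.968×1.65)/(24.3 + 0.968) = 175.8/25.27 = 6.959 mg/L.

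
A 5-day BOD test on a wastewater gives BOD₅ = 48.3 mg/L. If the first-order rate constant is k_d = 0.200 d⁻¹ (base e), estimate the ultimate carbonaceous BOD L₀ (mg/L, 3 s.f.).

BOD₅ = L₀(1 − e^(−5k_d)) ⇒ L₀ = BOD₅ / (1 − e^(−5×0.200))
= 48.3 / (1 − 0.3679) = 48.3 / 0.6321 = 76.41 mg/L.

L₀ ≈ 76.4 mg/L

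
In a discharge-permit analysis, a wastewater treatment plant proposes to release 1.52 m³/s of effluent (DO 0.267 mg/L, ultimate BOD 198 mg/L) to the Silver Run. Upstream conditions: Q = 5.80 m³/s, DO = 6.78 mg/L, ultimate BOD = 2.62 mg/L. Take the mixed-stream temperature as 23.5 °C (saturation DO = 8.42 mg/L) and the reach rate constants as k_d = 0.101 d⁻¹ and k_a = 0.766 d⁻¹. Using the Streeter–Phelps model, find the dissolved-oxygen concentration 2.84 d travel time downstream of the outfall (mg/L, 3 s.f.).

DO ≈ 3.90 mg/L

Mixed DO = (5.80×6.78 + 1.52×0.267)/(5.80+1.52) = 39.73/7.320 = 5.428 mg/L.
Mixed L₀ = (5.80×2.62 + 1.52×198)/(7.320) = 316.2/7.320 = 43.19 mg/L.
Initial deficit D₀ = C_s − DO₀ = 8.42 − 5.428 = 2.992 mg/L.
D(2.84) = [0.101×43.19/(0.766−0.101)](e^(−0.101×2.84) − e^(−0.766×2.84)) + 2.992 e^(−0.766×2.84)
= 6.560 × (0.7506 − 0.1136) + 2.992 × 0.1136 = 4.519 mg/L.
DO = 8.42 − 4.519 = 3.901 mg/L.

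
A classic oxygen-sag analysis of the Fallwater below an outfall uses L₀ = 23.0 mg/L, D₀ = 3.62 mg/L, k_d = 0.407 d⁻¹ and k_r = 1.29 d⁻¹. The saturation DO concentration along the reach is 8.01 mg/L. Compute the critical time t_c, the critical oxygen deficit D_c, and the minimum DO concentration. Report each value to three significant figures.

t_c = [1/(k_r−k_d)] ln[(k_r/k_d)(1 − D₀(k_r−k_d)/(k_d L₀))]
= [1/(1.29−0.407)] ln[(1.29/0.407)(1 − 3.62×0.8830/(0.407×23.0))]
= (1/0.8830) ln[3.170 × 0.6585] = 1.133 × ln(2.087) = 1.133 × 0.7358 = 0.8333 d.
L(t_c) = L₀ e^(−k_d t_c) = 23.0 × 0.7124 = 16.38 mg/L, and at the critical point k_r D_c = k_d L, so D_c = (0.407/1.29) × 16.38 = 5.169 mg/L.
Minimum DO = C_s − D_c = 8.01 − 5.169 = 2.841 mg/L.

t_c ≈ 0.833 d; D_c ≈ 5.17 mg/L; min DO ≈ 2.84 mg/L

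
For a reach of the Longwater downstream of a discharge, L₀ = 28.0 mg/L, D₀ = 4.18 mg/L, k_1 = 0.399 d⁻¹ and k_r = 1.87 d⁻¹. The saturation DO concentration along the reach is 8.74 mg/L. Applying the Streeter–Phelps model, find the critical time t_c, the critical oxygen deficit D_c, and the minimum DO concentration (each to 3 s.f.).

With k_r/k_1 = 4.687 and 1 − D₀(k_r−k_1)/(k_1 L₀) = 0.4496,
t_c = ln(4.687 × 0.4496) / (1.87 − 0.399) = ln(2.107) / 1.471 = 0.7454/1.471 = 0.5067 d.
L(t_c) = L₀ e^(−k_1 t_c) = 28.0 × 0.8169 = 22.87 mg/L, and at the critical point k_r D_c = k_1 L, so D_c = (0.399/1.87) × 22.87 = 4.881 mg/L.
Minimum DO = C_s − D_c = 8.74 − 4.881 = 3.859 mg/L.

t_c ≈ 0.507 d; D_c ≈ 4.88 mg/L; min DO ≈ 3.86 mg/L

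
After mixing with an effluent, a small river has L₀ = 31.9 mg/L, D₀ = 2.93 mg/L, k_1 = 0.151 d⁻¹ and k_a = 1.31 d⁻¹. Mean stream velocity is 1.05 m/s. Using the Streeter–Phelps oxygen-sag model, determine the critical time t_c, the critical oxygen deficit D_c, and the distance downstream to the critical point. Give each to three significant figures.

At the critical point dD/dt = 0, so k_1 L₀ e^(−k_1 t) = k_a D. Substituting D(t) from the Streeter–Phelps equation and solving for t gives
t_c = ln[(k_a/k_1)(1 − D₀(k_a−k_1)/(k_1 L₀))] / (k_a−k_1).
Here k_a−k_1 = 1.159 d⁻¹ and 1 − D₀(k_a−k_1)/(k_1 L₀) = 1 − 2.93×1.159/(0.151×31.9) = 0.2950, so
t_c = ln(8.675 × 0.2950) / 1.159 = 0.9398 / 1.159 = 0.8108 d.
L(t_c) = L₀ e^(−k_1 t_c) = 31.9 × 0.8848 = 28.22 mg/L, and at the critical point k_a D_c = k_1 L, so D_c = (0.151/1.31) × 28.22 = 3.253 mg/L.
x_c = v t_c = 1.05 m/s × 0.8108 d × 86400 s/d = 73560 m ≈ 73.6 km.

t_c ≈ 0.811 d; D_c ≈ 3.25 mg/L; x_c ≈ 73.6 km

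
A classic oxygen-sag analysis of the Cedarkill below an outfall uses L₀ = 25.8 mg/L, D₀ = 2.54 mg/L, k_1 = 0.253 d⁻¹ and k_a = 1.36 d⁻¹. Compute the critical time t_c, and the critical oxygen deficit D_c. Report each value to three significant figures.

At the critical point dD/dt = 0, so k_1 L₀ e^(−k_1 t) = k_a D. Substituting D(t) from the Streeter–Phelps equation and solving for t gives
t_c = ln[(k_a/k_1)(1 − D₀(k_a−k_1)/(k_1 L₀))] / (k_a−k_1).
Here k_a−k_1 = 1.107 d⁻¹ and 1 − D₀(k_a−k_1)/(k_1 L₀) = 1 − 2.54×1.107/(0.253×25.8) = 0.5692, so
t_c = ln(5.375 × 0.5692) / 1.107 = 1.118 / 1.107 = 1.010 d.
L(t_c) = L₀ e^(−k_1 t_c) = 25.8 × 0.7744 = 19.98 mg/L, and at the critical point k_a D_c = k_1 L, so D_c = (0.253/1.36) × 19.98 = 3.717 mg/L.

t_c ≈ 1.01 d; D_c ≈ 3.72 mg/L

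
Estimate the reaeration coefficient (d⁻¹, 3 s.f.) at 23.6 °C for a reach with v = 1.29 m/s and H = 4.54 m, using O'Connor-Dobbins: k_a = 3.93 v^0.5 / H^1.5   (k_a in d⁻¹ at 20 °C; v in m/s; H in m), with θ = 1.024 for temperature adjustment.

k_a(20) = 3.93 × 1.29^0.5 / 4.54^1.5 = 3.93 × 1.136 / 9.674 = 0.4614 d⁻¹.
k_a(23.6) = 0.4614 × 1.024^(23.6−20) = 0.4614 × 1.089 = 0.5026 d⁻¹.

k_a ≈ 0.503 d⁻¹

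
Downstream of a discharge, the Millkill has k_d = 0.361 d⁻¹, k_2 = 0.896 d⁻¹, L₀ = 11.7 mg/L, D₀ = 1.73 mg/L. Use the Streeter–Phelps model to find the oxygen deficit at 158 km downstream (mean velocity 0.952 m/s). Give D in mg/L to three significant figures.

Travel time t = x/v = 158 km / (0.952 m/s) = 158000 m / 0.952 m/s = 166000 s = 1.921 d.
k_d L₀/(k_2−k_d) = 0.361×11.7/(0.896−0.361) = 4.224/0.5350 = 7.895 mg/L.
e^(−k_d t) = e^(−0.361×1.921) = 0.4998; e^(−k_2 t) = e^(−0.896×1.921) = 0.1789.
D = 7.895 × (0.4998 − 0.1789) + 1.73 × 0.1789 = 2.534 + 0.3094 = 2.844 mg/L.

D ≈ 2.84 mg/L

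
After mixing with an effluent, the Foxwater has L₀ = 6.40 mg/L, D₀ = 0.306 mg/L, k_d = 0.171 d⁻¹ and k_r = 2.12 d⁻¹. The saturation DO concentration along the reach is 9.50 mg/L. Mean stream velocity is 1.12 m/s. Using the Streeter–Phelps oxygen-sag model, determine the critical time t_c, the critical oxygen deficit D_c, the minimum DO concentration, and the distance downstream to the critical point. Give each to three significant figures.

t_c ≈ 0.888 d; D_c ≈ 0.444 mg/L; min DO ≈ 9.06 mg/L; x_c ≈ 85.9 km

t_c = [1/(k_r−k_d)] ln[(k_r/k_d)(1 − D₀(k_r−k_d)/(k_d L₀))]
= [1/(2.12−0.171)] ln[(2.12/0.171)(1 − 0.306×1.949/(0.171×6.40))]
= (1/1.949) ln[12.40 × 0.4550] = 0.5131 × ln(5.642) = 0.5131 × 1.730 = 0.8877 d.
D_c = (k_d/k_r) L₀ e^(−k_d t_c) = (0.171/2.12) × 6.40 × e^(−0.171×0.8877) = 0.08066 × 6.40 × 0.8592 = 0.4435 mg/L.
Minimum DO = C_s − D_c = 9.50 − 0.4435 = 9.056 mg/L.
x_c = v t_c = 1.12 m/s × 0.8877 d × 86400 s/d = 85900 m ≈ 85.9 km.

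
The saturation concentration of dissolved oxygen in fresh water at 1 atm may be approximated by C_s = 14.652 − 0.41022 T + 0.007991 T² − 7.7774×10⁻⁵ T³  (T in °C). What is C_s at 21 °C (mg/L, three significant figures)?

C_s ≈ 8.84 mg/L

C_s = 14.652 − 0.41022×21 + 0.007991×21² − 7.7774×10⁻⁵×21³ = 8.841 mg/L.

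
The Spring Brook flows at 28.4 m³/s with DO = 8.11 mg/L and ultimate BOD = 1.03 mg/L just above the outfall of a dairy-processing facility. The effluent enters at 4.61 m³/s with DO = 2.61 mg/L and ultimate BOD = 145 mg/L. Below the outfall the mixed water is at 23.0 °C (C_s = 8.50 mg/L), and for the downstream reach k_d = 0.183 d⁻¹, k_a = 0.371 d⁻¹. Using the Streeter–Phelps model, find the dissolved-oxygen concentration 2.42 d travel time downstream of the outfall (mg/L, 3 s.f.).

DO ≈ 3.20 mg/L

Mixed DO = (28.4×8.11 + 4.61×2.61)/(28.4+4.61) = 242.4/33.01 = 7.342 mg/L.
Mixed L₀ = (28.4×1.03 + 4.61×145)/(33.01) = 697.7/33.01 = 21.14 mg/L.
Initial deficit D₀ = C_s − DO₀ = 8.50 − 7.342 = 1.158 mg/L.
D(2.42) = [0.183×21.14/(0.371−0.183)](e^(−0.183×2.42) − e^(−0.371×2.42)) + 1.158 e^(−0.371×2.42)
= 20.57 × (0.6422 − 0.4075) + 1.158 × 0.4075 = 5.301 mg/L.
DO = 8.50 − 5.301 = 3.199 mg/L.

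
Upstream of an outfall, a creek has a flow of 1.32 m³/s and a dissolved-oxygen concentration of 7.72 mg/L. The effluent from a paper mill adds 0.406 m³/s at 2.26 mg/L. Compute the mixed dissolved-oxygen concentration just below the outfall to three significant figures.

6.44 mg/L

Flow-weighted mixing: C = (Q_r C_r + Q_w C_w)/(Q_r + Q_w)
= (1.32×7.72 + 0.406×2.26)/(1.32 + 0.406) = 11.11/1.726 = 6.436 mg/L.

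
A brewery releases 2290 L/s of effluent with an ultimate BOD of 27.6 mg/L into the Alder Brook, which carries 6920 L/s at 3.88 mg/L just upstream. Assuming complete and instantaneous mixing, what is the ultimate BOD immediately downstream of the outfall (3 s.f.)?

Flow-weighted mixing: C = (Q_r C_r + Q_w C_w)/(Q_r + Q_w)
= (6920×3.88 + 2290×27.6)/(6920 + 2290) = 90050/9210 = 9.778 mg/L.

9.78 mg/L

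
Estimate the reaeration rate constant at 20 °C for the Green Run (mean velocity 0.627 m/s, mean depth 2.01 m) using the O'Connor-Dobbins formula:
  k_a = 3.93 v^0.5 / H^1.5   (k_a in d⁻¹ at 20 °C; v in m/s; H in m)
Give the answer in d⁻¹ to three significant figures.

k_a ≈ 1.09 d⁻¹

k_a = 3.93 × 0.627^0.5 / 2.01^1.5 = 3.93 × 0.7918 / 2.850 = 1.092 d⁻¹.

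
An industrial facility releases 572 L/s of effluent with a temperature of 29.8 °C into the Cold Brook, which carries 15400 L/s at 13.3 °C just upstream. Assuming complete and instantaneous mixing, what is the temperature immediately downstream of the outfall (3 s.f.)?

13.9 °C

Flow-weighted mixing: C = (Q_r C_r + Q_w C_w)/(Q_r + Q_w)
= (15400×13.3 + 572×29.8)/(15400 + 572) = 221900/15970 = 13.89 °C.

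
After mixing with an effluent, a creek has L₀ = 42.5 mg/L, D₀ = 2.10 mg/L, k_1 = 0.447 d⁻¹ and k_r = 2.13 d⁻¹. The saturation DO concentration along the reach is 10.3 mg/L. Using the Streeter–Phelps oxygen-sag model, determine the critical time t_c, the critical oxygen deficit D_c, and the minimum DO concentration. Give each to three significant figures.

t_c ≈ 0.805 d; D_c ≈ 6.22 mg/L; min DO ≈ 4.08 mg/L

With k_r/k_1 = 4.765 and 1 − D₀(k_r−k_1)/(k_1 L₀) = 0.8140,
t_c = ln(4.765 × 0.8140) / (2.13 − 0.447) = ln(3.879) / 1.683 = 1.355/1.683 = 0.8054 d.
D_c = (k_1/k_r) L₀ e^(−k_1 t_c) = (0.447/2.13) × 42.5 × e^(−0.447×0.8054) = 0.2099 × 42.5 × 0.6977 = 6.223 mg/L.
Minimum DO = C_s − D_c = 10.3 − 6.223 = 4.077 mg/L.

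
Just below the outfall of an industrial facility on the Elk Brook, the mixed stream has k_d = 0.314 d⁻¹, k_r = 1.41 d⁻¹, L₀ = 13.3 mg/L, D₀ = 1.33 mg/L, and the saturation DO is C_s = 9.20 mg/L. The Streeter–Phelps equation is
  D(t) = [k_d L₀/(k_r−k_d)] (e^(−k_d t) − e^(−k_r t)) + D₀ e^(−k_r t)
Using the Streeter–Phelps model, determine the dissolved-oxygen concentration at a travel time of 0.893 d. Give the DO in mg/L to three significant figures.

k_d L₀/(k_r−k_d) = 0.314×13.3/(1.41−0.314) = 4.176/1.096 = 3.810 mg/L.
e^(−k_d t) = e^(−0.314×0.8930) = 0.7555; e^(−k_r t) = e^(−1.41×0.8930) = 0.2839.
D = 3.810 × (0.7555 − 0.2839) + 1.33 × 0.2839 = 1.797 + 0.3776 = 2.174 mg/L.
DO = C_s − D = 9.20 − 2.174 = 7.026 mg/L.

DO ≈ 7.03 mg/L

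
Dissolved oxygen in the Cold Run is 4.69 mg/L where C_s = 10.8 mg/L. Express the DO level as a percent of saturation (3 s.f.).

43.4 % saturation

% saturation = C/C_s × 100 = 4.69/10.8 × 100 = 43.4 %.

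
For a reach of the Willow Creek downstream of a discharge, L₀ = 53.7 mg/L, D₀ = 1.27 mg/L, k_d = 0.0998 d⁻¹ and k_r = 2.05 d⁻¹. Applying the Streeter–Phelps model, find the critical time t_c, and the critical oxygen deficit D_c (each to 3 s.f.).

t_c ≈ 1.23 d; D_c ≈ 2.31 mg/L

t_c = [1/(k_r−k_d)] ln[(k_r/k_d)(1 − D₀(k_r−k_d)/(k_d L₀))]
= [1/(2.05−0.0998)] ln[(2.05/0.0998)(1 − 1.27×1.950/(0.0998×53.7))]
= (1/1.950) ln[20.54 × 0.5379] = 0.5128 × ln(11.05) = 0.5128 × 2.402 = 1.232 d.
D_c = (k_d/k_r) L₀ e^(−k_d t_c) = (0.0998/2.05) × 53.7 × e^(−0.0998×1.232) = 0.04868 × 53.7 × 0.8843 = 2.312 mg/L.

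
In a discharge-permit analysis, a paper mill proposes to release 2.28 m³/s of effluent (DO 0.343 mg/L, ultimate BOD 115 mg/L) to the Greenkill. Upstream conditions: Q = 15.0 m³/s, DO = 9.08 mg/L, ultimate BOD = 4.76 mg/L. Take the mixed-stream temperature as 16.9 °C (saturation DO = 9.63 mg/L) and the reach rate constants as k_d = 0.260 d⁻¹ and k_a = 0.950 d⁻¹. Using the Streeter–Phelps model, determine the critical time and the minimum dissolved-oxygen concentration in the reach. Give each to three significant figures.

Mixed DO = (15.0×9.08 + 2.28×0.343)/(15.0+2.28) = 137.0/17.28 = 7.927 mg/L.
Mixed L₀ = (15.0×4.76 + 2.28×115)/(17.28) = 333.6/17.28 = 19.31 mg/L.
Initial deficit D₀ = C_s − DO₀ = 9.63 − 7.927 = 1.703 mg/L.
t_c = (1/0.6900) ln[(0.950/0.260)(1 − 1.703×0.6900/(0.260×19.31))] = 1.449 × ln(2.799) = 1.491 d.
D_c = (0.260/0.950) × 19.31 × e^(−0.260×1.491) = 0.2737 × 19.31 × 0.6786 = 3.585 mg/L.
Minimum DO = 9.63 − 3.585 = 6.045 mg/L.

t_c ≈ 1.49 d; minimum DO ≈ 6.04 mg/L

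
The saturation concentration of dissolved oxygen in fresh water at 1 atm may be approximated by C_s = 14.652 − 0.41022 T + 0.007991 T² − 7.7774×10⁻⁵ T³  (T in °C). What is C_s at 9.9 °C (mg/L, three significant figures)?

C_s ≈ 11.3 mg/L

C_s = 14.652 − 0.41022×9.9 + 0.007991×9.9² − 7.7774×10⁻⁵×9.9³ = 11.30 mg/L.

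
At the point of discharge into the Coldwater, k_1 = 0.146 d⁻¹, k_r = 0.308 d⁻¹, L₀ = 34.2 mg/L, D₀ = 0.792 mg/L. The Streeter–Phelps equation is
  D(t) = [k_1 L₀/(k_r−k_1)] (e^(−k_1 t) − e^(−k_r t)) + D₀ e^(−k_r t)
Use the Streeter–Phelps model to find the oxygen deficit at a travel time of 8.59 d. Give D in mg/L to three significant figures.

k_1 L₀/(k_r−k_1) = 0.146×34.2/(0.308−0.146) = 4.993/0.1620 = 30.82 mg/L.
e^(−k_1 t) = e^(−0.146×8.590) = 0.2853; e^(−k_r t) = e^(−0.308×8.590) = 0.07095.
D = 30.82 × (0.2853 − 0.07095) + 0.792 × 0.07095 = 6.607 + 0.05620 = 6.663 mg/L.

D ≈ 6.66 mg/L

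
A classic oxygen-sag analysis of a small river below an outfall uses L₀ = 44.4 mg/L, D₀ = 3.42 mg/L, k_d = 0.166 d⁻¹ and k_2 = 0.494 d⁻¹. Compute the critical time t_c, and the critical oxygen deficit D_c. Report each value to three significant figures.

t_c ≈ 2.82 d; D_c ≈ 9.34 mg/L

With k_2/k_d = 2.976 and 1 − D₀(k_2−k_d)/(k_d L₀) = 0.8478,
t_c = ln(2.976 × 0.8478) / (0.494 − 0.166) = ln(2.523) / 0.3280 = 0.9254/0.3280 = 2.821 d.
L(t_c) = L₀ e^(−k_d t_c) = 44.4 × 0.6260 = 27.80 mg/L, and at the critical point k_2 D_c = k_d L, so D_c = (0.166/0.494) × 27.80 = 9.340 mg/L.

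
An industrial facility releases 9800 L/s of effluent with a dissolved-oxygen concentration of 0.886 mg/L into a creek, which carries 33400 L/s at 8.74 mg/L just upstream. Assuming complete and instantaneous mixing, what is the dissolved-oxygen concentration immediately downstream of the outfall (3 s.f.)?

6.96 mg/L

Flow-weighted mixing: C = (Q_r C_r + Q_w C_w)/(Q_r + Q_w)
= (33400×8.74 + 9800×0.886)/(33400 + 9800) = 300600/43200 = 6.958 mg/L.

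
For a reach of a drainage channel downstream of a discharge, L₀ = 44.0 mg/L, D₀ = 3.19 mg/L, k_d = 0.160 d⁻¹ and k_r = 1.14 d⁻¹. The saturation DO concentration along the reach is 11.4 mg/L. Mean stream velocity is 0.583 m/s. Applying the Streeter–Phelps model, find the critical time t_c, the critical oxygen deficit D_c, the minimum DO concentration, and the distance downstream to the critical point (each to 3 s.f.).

t_c ≈ 1.40 d; D_c ≈ 4.93 mg/L; min DO ≈ 6.47 mg/L; x_c ≈ 70.8 km

With k_r/k_d = 7.125 and 1 − D₀(k_r−k_d)/(k_d L₀) = 0.5559,
t_c = ln(7.125 × 0.5559) / (1.14 − 0.160) = ln(3.961) / 0.9800 = 1.377/0.9800 = 1.405 d.
L(t_c) = L₀ e^(−k_d t_c) = 44.0 × 0.7987 = 35.14 mg/L, and at the critical point k_r D_c = k_d L, so D_c = (0.160/1.14) × 35.14 = 4.932 mg/L.
Minimum DO = C_s − D_c = 11.4 − 4.932 = 6.468 mg/L.
x_c = v t_c = 0.583 m/s × 1.405 d × 86400 s/d = 70750 m ≈ 70.8 km.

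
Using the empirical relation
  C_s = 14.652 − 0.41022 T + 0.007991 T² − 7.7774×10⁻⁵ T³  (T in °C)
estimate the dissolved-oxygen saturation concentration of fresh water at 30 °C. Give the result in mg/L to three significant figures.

C_s = 14.652 − 0.41022×30 + 0.007991×30² − 7.7774×10⁻⁵×30³ = 7.437 mg/L.

C_s ≈ 7.44 mg/L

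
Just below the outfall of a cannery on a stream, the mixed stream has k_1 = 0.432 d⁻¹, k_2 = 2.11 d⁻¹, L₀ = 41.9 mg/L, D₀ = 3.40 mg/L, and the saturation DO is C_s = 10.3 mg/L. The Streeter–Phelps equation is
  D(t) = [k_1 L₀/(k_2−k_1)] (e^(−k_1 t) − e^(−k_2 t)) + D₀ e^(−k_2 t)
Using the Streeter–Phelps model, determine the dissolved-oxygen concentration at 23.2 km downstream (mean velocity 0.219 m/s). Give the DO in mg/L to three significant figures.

DO ≈ 4.50 mg/L

Travel time t = x/v = 23.2 km / (0.219 m/s) = 23200 m / 0.219 m/s = 105900 s = 1.226 d.
k_1 L₀/(k_2−k_1) = 0.432×41.9/(2.11−0.432) = 18.10/1.678 = 10.79 mg/L.
e^(−k_1 t) = e^(−0.432×1.226) = 0.5888; e^(−k_2 t) = e^(−2.11×1.226) = 0.07524.
D = 10.79 × (0.5888 − 0.07524) + 3.40 × 0.07524 = 5.540 + 0.2558 = 5.796 mg/L.
DO = C_s − D = 10.3 − 5.796 = 4.504 mg/L.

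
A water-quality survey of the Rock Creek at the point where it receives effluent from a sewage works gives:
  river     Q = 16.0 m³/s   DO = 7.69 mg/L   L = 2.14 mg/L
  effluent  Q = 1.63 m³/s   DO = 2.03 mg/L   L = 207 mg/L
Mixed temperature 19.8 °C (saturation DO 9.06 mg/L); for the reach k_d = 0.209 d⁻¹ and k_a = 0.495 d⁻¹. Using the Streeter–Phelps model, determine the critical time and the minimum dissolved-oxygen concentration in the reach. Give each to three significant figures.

Mixed DO = (16.0×7.69 + 1.63×2.03)/(16.0+1.63) = 126.3/17.63 = 7.167 mg/L.
Mixed L₀ = (16.0×2.14 + 1.63×207)/(17.63) = 371.6/17.63 = 21.08 mg/L.
Initial deficit D₀ = C_s − DO₀ = 9.06 − 7.167 = 1.893 mg/L.
t_c = (1/0.2860) ln[(0.495/0.209)(1 − 1.893×0.2860/(0.209×21.08))] = 3.497 × ln(2.077) = 2.556 d.
D_c = (0.209/0.495) × 21.08 × e^(−0.209×2.556) = 0.4222 × 21.08 × 0.5861 = 5.217 mg/L.
Minimum DO = 9.06 − 5.217 = 3.843 mg/L.

t_c ≈ 2.56 d; minimum DO ≈ 3.84 mg/L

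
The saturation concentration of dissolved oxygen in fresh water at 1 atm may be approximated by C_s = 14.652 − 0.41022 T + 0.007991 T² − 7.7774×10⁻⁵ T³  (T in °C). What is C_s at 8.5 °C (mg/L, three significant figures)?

C_s ≈ 11.7 mg/L

C_s = 14.652 − 0.41022×8.5 + 0.007991×8.5² − 7.7774×10⁻⁵×8.5³ = 11.69 mg/L.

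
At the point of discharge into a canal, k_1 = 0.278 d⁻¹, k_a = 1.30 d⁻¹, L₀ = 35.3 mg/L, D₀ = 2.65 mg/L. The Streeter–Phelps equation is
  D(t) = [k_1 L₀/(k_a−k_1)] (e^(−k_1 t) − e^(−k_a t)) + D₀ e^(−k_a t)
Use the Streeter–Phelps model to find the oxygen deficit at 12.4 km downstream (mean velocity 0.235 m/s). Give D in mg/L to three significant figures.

Travel time t = x/v = 12.4 km / (0.235 m/s) = 12400 m / 0.235 m/s = 52770 s = 0.6107 d.
k_1 L₀/(k_a−k_1) = 0.278×35.3/(1.30−0.278) = 9.813/1.022 = 9.602 mg/L.
e^(−k_1 t) = e^(−0.278×0.6107) = 0.8439; e^(−k_a t) = e^(−1.30×0.6107) = 0.4521.
D = 9.602 × (0.8439 − 0.4521) + 2.65 × 0.4521 = 3.762 + 1.198 = 4.960 mg/L.

D ≈ 4.96 mg/L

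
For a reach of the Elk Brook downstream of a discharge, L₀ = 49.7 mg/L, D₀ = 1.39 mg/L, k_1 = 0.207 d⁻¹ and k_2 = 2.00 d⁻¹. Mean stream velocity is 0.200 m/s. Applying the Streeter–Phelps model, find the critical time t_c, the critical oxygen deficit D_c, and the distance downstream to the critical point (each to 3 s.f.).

With k_2/k_1 = 9.662 and 1 − D₀(k_2−k_1)/(k_1 L₀) = 0.7577,
t_c = ln(9.662 × 0.7577) / (2.00 − 0.207) = ln(7.321) / 1.793 = 1.991/1.793 = 1.110 d.
L(t_c) = L₀ e^(−k_1 t_c) = 49.7 × 0.7947 = 39.49 mg/L, and at the critical point k_2 D_c = k_1 L, so D_c = (0.207/2.00) × 39.49 = 4.088 mg/L.
x_c = v t_c = 0.200 m/s × 1.110 d × 86400 s/d = 19190 m ≈ 19.2 km.

t_c ≈ 1.11 d; D_c ≈ 4.09 mg/L; x_c ≈ 19.2 km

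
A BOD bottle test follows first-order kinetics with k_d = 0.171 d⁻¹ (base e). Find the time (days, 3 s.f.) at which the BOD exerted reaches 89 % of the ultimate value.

y/L₀ = 1 − e^(−k_d t) = 0.89 ⇒ e^(−k_d t) = 0.110
t = −ln(0.110) / 0.171 = 2.207 / 0.171 = 12.91 d.

t ≈ 12.9 d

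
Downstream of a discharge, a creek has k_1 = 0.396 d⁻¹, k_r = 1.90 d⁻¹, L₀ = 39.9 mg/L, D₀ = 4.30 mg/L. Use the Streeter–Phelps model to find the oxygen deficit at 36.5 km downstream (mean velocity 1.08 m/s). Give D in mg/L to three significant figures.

D ≈ 6.05 mg/L

Travel time t = x/v = 36.5 km / (1.08 m/s) = 36500 m / 1.08 m/s = 33800 s = 0.3912 d.
k_1 L₀/(k_r−k_1) = 0.396×39.9/(1.90−0.396) = 15.80/1.504 = 10.51 mg/L.
e^(−k_1 t) = e^(−0.396×0.3912) = 0.8565; e^(−k_r t) = e^(−1.90×0.3912) = 0.4756.
D = 10.51 × (0.8565 − 0.4756) + 4.30 × 0.4756 = 4.002 + 2.045 = 6.047 mg/L.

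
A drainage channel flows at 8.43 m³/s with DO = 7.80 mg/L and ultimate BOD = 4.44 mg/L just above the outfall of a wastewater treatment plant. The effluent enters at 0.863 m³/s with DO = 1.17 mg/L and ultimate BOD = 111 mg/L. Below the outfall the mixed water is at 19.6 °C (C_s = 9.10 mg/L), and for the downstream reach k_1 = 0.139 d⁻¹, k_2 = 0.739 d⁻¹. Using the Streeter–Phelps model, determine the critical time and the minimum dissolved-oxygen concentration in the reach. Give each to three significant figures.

Mixed DO = (8.43×7.80 + 0.863×1.17)/(8.43+0.863) = 66.76/9.293 = 7.184 mg/L.
Mixed L₀ = (8.43×4.44 + 0.863×111)/(9.293) = 133.2/9.293 = 14.34 mg/L.
Initial deficit D₀ = C_s − DO₀ = 9.10 − 7.184 = 1.916 mg/L.
t_c = (1/0.6000) ln[(0.739/0.139)(1 − 1.916×0.6000/(0.139×14.34))] = 1.667 × ln(2.250) = 1.351 d.
D_c = (0.139/0.739) × 14.34 × e^(−0.139×1.351) = 0.1881 × 14.34 × 0.8287 = 2.235 mg/L.
Minimum DO = 9.10 − 2.235 = 6.865 mg/L.

t_c ≈ 1.35 d; minimum DO ≈ 6.87 mg/L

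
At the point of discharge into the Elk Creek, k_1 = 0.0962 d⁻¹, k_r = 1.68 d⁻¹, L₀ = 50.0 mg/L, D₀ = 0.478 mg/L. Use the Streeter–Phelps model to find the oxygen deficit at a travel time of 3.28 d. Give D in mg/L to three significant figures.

D ≈ 2.20 mg/L

k_1 L₀/(k_r−k_1) = 0.0962×50.0/(1.68−0.0962) = 4.810/1.584 = 3.037 mg/L.
e^(−k_1 t) = e^(−0.0962×3.280) = 0.7294; e^(−k_r t) = e^(−1.68×3.280) = 0.004044.
D = 3.037 × (0.7294 − 0.004044) + 0.478 × 0.004044 = 2.203 + 0.001933 = 2.205 mg/L.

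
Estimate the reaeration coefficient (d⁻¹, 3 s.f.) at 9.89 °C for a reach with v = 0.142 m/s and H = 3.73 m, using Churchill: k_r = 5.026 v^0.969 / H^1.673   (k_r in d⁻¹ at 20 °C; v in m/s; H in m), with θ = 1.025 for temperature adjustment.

k_r ≈ 0.0653 d⁻¹

k_r(20) = 5.026 × 0.142^0.969 / 3.73^1.673 = 5.026 × 0.1509 / 9.046 = 0.08381 d⁻¹.
k_r(9.89) = 0.08381 × 1.025^(9.89−20) = 0.08381 × 0.7791 = 0.06530 d⁻¹.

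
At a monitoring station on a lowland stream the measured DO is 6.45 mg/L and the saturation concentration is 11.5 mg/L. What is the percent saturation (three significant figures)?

56.1 % saturation

% saturation = C/C_s × 100 = 6.45/11.5 × 100 = 56.1 %.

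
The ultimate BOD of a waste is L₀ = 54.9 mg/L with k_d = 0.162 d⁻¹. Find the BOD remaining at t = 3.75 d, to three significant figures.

L_t = L₀ e^(−k_d t) = 54.9 × e^(−0.162×3.75) = 54.9 × 0.5447 = 29.90 mg/L.

L ≈ 29.9 mg/L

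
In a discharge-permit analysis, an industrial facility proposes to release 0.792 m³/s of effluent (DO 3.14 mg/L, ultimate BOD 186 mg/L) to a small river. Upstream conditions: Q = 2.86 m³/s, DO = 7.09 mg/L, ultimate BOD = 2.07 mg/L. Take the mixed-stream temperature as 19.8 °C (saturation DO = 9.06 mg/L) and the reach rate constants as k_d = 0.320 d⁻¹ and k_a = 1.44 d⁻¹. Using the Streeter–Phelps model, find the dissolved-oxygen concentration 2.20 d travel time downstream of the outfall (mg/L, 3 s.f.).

Mixed DO = (2.86×7.09 + 0.792×3.14)/(2.86+0.792) = 22.76/3.652 = 6.233 mg/L.
Mixed L₀ = (2.86×2.07 + 0.792×186)/(3.652) = 153.2/3.652 = 41.96 mg/L.
Initial deficit D₀ = C_s − DO₀ = 9.06 − 6.233 = 2.827 mg/L.
D(2.20) = [0.320×41.96/(1.44−0.320)](e^(−0.320×2.20) − e^(−1.44×2.20)) + 2.827 e^(−1.44×2.20)
= 11.99 × (0.4946 − 0.04209) + 2.827 × 0.04209 = 5.544 mg/L.
DO = 9.06 − 5.544 = 3.516 mg/L.

DO ≈ 3.52 mg/L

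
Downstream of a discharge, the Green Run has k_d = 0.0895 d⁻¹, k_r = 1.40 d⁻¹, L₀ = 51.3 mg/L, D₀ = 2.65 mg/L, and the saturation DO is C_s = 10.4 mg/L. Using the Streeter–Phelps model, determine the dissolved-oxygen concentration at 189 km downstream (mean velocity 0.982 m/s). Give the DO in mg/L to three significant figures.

DO ≈ 7.57 mg/L

Travel time t = x/v = 189 km / (0.982 m/s) = 189000 m / 0.982 m/s = 192500 s = 2.228 d.
k_d L₀/(k_r−k_d) = 0.0895×51.3/(1.40−0.0895) = 4.591/1.310 = 3.504 mg/L.
e^(−k_d t) = e^(−0.0895×2.228) = 0.8192; e^(−k_r t) = e^(−1.40×2.228) = 0.04422.
D = 3.504 × (0.8192 − 0.04422) + 2.65 × 0.04422 = 2.715 + 0.1172 = 2.832 mg/L.
DO = C_s − D = 10.4 − 2.832 = 7.568 mg/L.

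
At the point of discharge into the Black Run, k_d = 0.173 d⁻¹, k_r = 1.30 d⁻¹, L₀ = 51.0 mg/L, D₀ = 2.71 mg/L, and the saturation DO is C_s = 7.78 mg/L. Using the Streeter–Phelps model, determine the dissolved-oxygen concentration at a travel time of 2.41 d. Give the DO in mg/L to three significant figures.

DO ≈ 2.84 mg/L

k_d L₀/(k_r−k_d) = 0.173×51.0/(1.30−0.173) = 8.823/1.127 = 7.829 mg/L.
e^(−k_d t) = e^(−0.173×2.410) = 0.6591; e^(−k_r t) = e^(−1.30×2.410) = 0.04359.
D = 7.829 × (0.6591 − 0.04359) + 2.71 × 0.04359 = 4.818 + 0.1181 = 4.937 mg/L.
DO = C_s − D = 7.78 − 4.937 = 2.843 mg/L.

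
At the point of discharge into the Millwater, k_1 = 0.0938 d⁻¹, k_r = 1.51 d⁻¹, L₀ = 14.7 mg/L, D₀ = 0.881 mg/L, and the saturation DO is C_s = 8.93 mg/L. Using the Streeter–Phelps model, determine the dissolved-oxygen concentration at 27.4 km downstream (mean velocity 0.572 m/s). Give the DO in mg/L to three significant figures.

DO ≈ 8.05 mg/L

Travel time t = x/v = 27.4 km / (0.572 m/s) = 27400 m / 0.572 m/s = 47900 s = 0.5544 d.
k_1 L₀/(k_r−k_1) = 0.0938×14.7/(1.51−0.0938) = 1.379/1.416 = 0.9736 mg/L.
e^(−k_1 t) = e^(−0.0938×0.5544) = 0.9493; e^(−k_r t) = e^(−1.51×0.5544) = 0.4329.
D = 0.9736 × (0.9493 − 0.4329) + 0.881 × 0.4329 = 0.5028 + 0.3814 = 0.8842 mg/L.
DO = C_s − D = 8.93 − 0.8842 = 8.046 mg/L.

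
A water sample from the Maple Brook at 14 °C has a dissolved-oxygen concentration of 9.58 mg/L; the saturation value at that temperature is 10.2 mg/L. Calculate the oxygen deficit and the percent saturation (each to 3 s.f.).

D = C_s − C = 10.2 − 9.58 = 0.620 mg/L.
% saturation = 9.58/10.2 × 100 = 93.9 %.

D ≈ 0.620 mg/L; 93.9 % saturation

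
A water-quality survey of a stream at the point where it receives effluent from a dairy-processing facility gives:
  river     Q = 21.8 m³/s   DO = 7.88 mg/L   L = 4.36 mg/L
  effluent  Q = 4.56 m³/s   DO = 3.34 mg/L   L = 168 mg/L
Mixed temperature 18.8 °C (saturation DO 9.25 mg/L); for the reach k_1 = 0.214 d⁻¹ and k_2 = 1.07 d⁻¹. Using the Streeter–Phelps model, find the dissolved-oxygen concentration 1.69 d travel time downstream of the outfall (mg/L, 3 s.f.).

Mixed DO = (21.8×7.88 + 4.56×3.34)/(21.8+4.56) = 187.0/26.36 = 7.095 mg/L.
Mixed L₀ = (21.8×4.36 + 4.56×168)/(26.36) = 861.1/26.36 = 32.67 mg/L.
Initial deficit D₀ = C_s − DO₀ = 9.25 − 7.095 = 2.155 mg/L.
D(1.69) = [0.214×32.67/(1.07−0.214)](e^(−0.214×1.69) − e^(−1.07×1.69)) + 2.155 e^(−1.07×1.69)
= 8.167 × (0.6965 − 0.1639) + 2.155 × 0.1639 = 4.703 mg/L.
DO = 9.25 − 4.703 = 4.547 mg/L.

DO ≈ 4.55 mg/L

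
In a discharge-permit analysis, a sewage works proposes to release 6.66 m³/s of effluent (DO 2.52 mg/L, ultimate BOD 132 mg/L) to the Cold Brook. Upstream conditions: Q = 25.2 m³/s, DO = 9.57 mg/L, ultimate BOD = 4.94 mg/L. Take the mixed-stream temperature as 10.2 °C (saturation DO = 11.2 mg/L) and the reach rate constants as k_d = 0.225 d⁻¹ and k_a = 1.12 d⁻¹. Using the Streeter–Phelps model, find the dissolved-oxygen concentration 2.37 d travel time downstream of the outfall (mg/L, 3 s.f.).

Mixed DO = (25.2×9.57 + 6.66×2.52)/(25.2+6.66) = 257.9/31.86 = 8.096 mg/L.
Mixed L₀ = (25.2×4.94 + 6.66×132)/(31.86) = 1004/31.86 = 31.50 mg/L.
Initial deficit D₀ = C_s − DO₀ = 11.2 − 8.096 = 3.104 mg/L.
D(2.37) = [0.225×31.50/(1.12−0.225)](e^(−0.225×2.37) − e^(−1.12×2.37)) + 3.104 e^(−1.12×2.37)
= 7.919 × (0.5867 − 0.07034) + 3.104 × 0.07034 = 4.307 mg/L.
DO = 11.2 − 4.307 = 6.893 mg/L.

DO ≈ 6.89 mg/L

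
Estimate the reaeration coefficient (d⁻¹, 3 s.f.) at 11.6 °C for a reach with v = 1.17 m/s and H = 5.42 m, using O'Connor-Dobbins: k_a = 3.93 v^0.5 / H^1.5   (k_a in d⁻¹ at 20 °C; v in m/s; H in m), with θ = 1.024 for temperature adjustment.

k_a(20) = 3.93 × 1.17^0.5 / 5.42^1.5 = 3.93 × 1.082 / 12.62 = 0.3369 d⁻¹.
k_a(11.6) = 0.3369 × 1.024^(11.6−20) = 0.3369 × 0.8194 = 0.2760 d⁻¹.

k_a ≈ 0.276 d⁻¹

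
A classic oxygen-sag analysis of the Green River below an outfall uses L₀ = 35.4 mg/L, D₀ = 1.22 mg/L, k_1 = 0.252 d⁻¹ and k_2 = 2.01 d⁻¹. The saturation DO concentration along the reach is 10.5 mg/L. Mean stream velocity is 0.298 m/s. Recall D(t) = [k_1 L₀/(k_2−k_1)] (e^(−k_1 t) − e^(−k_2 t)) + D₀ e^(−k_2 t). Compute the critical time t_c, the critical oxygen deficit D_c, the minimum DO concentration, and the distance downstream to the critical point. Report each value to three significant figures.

With k_2/k_1 = 7.976 and 1 − D₀(k_2−k_1)/(k_1 L₀) = 0.7596,
t_c = ln(7.976 × 0.7596) / (2.01 − 0.252) = ln(6.059) / 1.758 = 1.801/1.758 = 1.025 d.
L(t_c) = L₀ e^(−k_1 t_c) = 35.4 × 0.7724 = 27.34 mg/L, and at the critical point k_2 D_c = k_1 L, so D_c = (0.252/2.01) × 27.34 = 3.428 mg/L.
Minimum DO = C_s − D_c = 10.5 − 3.428 = 7.072 mg/L.
x_c = v t_c = 0.298 m/s × 1.025 d × 86400 s/d = 26380 m ≈ 26.4 km.

t_c ≈ 1.02 d; D_c ≈ 3.43 mg/L; min DO ≈ 7.07 mg/L; x_c ≈ 26.4 km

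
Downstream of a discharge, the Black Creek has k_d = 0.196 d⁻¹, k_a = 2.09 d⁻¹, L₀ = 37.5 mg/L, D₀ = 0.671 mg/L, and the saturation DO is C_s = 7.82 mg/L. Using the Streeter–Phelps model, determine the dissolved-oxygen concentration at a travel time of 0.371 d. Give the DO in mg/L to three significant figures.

k_d L₀/(k_a−k_d) = 0.196×37.5/(2.09−0.196) = 7.350/1.894 = 3.881 mg/L.
e^(−k_d t) = e^(−0.196×0.3710) = 0.9299; e^(−k_a t) = e^(−2.09×0.3710) = 0.4605.
D = 3.881 × (0.9299 − 0.4605) + 0.671 × 0.4605 = 1.821 + 0.3090 = 2.130 mg/L.
DO = C_s − D = 7.82 − 2.130 = 5.690 mg/L.

DO ≈ 5.69 mg/L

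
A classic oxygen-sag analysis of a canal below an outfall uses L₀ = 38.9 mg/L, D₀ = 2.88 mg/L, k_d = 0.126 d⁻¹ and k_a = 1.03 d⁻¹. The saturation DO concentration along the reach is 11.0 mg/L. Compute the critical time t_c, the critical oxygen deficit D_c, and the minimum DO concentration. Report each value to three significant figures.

t_c ≈ 1.49 d; D_c ≈ 3.95 mg/L; min DO ≈ 7.05 mg/L

At the critical point dD/dt = 0, so k_d L₀ e^(−k_d t) = k_a D. Substituting D(t) from the Streeter–Phelps equation and solving for t gives
t_c = ln[(k_a/k_d)(1 − D₀(k_a−k_d)/(k_d L₀))] / (k_a−k_d).
Here k_a−k_d = 0.9040 d⁻¹ and 1 − D₀(k_a−k_d)/(k_d L₀) = 1 − 2.88×0.9040/(0.126×38.9) = 0.4688, so
t_c = ln(8.175 × 0.4688) / 0.9040 = 1.343 / 0.9040 = 1.486 d.
D_c = (k_d/k_a) L₀ e^(−k_d t_c) = (0.126/1.03) × 38.9 × e^(−0.126×1.486) = 0.1223 × 38.9 × 0.8292 = 3.946 mg/L.
Minimum DO = C_s − D_c = 11.0 − 3.946 = 7.054 mg/L.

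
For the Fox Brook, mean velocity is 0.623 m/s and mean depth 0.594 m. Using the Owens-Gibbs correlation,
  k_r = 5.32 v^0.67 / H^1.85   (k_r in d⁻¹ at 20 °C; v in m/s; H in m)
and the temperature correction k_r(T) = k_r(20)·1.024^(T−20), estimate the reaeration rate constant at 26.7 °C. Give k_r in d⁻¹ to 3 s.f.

k_r ≈ 11.9 d⁻¹

k_r(20) = 5.32 × 0.623^0.67 / 0.594^1.85 = 5.32 × 0.7283 / 0.3815 = 10.16 d⁻¹.
k_r(26.7) = 10.16 × 1.024^(26.7−20) = 10.16 × 1.172 = 11.90 d⁻¹.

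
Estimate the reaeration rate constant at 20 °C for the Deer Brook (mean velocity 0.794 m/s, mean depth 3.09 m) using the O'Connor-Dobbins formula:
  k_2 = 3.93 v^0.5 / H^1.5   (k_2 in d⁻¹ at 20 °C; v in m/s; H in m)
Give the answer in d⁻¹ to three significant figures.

k_2 ≈ 0.645 d⁻¹

k_2 = 3.93 × 0.794^0.5 / 3.09^1.5 = 3.93 × 0.8911 / 5.432 = 0.6447 d⁻¹.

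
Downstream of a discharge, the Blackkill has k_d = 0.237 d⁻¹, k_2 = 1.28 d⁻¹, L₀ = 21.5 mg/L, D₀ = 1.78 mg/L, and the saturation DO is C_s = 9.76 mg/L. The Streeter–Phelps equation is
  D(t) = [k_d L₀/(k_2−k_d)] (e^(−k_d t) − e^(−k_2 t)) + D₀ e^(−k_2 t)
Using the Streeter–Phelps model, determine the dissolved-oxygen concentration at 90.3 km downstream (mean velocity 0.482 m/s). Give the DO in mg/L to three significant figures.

Travel time t = x/v = 90.3 km / (0.482 m/s) = 90300 m / 0.482 m/s = 187300 s = 2.168 d.
k_d L₀/(k_2−k_d) = 0.237×21.5/(1.28−0.237) = 5.095/1.043 = 4.885 mg/L.
e^(−k_d t) = e^(−0.237×2.168) = 0.5982; e^(−k_2 t) = e^(−1.28×2.168) = 0.06232.
D = 4.885 × (0.5982 − 0.06232) + 1.78 × 0.06232 = 2.618 + 0.1109 = 2.729 mg/L.
DO = C_s − D = 9.76 − 2.729 = 7.031 mg/L.

DO ≈ 7.03 mg/L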